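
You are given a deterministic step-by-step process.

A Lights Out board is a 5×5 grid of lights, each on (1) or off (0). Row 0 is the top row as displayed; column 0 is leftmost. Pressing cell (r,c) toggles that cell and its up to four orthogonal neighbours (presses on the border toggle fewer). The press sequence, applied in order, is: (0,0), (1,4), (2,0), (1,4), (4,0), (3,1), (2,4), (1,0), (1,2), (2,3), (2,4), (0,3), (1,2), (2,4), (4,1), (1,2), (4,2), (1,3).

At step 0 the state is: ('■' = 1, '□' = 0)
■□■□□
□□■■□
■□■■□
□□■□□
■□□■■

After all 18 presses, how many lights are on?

t=0: ■□■□□
□□■■□
■□■■□
□□■□□
■□□■■
t=1: □■■□□
■□■■□
■□■■□
□□■□□
■□□■■
t=2: □■■□■
■□■□■
■□■■■
□□■□□
■□□■■
t=3: □■■□■
□□■□■
□■■■■
■□■□□
■□□■■
t=4: □■■□□
□□■■□
□■■■□
■□■□□
■□□■■
t=5: □■■□□
□□■■□
□■■■□
□□■□□
□■□■■
t=6: □■■□□
□□■■□
□□■■□
■■□□□
□□□■■
t=7: □■■□□
□□■■■
□□■□■
■■□□■
□□□■■
t=8: ■■■□□
■■■■■
■□■□■
■■□□■
□□□■■
t=9: ■■□□□
■□□□■
■□□□■
■■□□■
□□□■■
t=10: ■■□□□
■□□■■
■□■■□
■■□■■
□□□■■
t=11: ■■□□□
■□□■□
■□■□■
■■□■□
□□□■■
t=12: ■■■■■
■□□□□
■□■□■
■■□■□
□□□■■
t=13: ■■□■■
■■■■□
■□□□■
■■□■□
□□□■■
t=14: ■■□■■
■■■■■
■□□■□
■■□■■
□□□■■
t=15: ■■□■■
■■■■■
■□□■□
■□□■■
■■■■■
t=16: ■■■■■
■□□□■
■□■■□
■□□■■
■■■■■
t=17: ■■■■■
■□□□■
■□■■□
■□■■■
■□□□■
t=18: ■■■□■
■□■■□
■□■□□
■□■■■
■□□□■

15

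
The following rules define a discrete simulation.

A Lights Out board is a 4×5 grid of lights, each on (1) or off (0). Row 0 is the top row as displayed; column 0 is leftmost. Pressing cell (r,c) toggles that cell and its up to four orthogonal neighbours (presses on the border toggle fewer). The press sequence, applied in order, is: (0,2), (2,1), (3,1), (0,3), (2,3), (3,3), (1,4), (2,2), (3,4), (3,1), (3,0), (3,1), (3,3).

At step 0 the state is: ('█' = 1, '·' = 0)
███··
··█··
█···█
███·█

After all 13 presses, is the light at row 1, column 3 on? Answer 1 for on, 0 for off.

1

step 0: ███··
··█··
█···█
███·█
step 1: █··█·
·····
█···█
███·█
step 2: █··█·
·█···
·██·█
█·█·█
step 3: █··█·
·█···
··█·█
·█··█
step 4: █·█·█
·█·█·
··█·█
·█··█
step 5: █·█·█
·█···
···█·
·█·██
step 6: █·█·█
·█···
·····
·██··
step 7: █·█··
·█·██
····█
·██··
step 8: █·█··
·████
·████
·█···
step 9: █·█··
·████
·███·
·█·██
step 10: █·█··
·████
··██·
█·███
step 11: █·█··
·████
█·██·
·████
step 12: █·█··
·████
████·
█··██
step 13: █·█··
·████
███··
█·█··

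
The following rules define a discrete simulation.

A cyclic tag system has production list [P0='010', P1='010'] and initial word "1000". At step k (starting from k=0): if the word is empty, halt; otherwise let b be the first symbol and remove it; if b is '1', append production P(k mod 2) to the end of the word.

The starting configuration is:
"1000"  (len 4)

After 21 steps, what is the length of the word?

4

0) "1000"  (len 4)
1) "000010"  (len 6)
2) "00010"  (len 5)
3) "0010"  (len 4)
4) "010"  (len 3)
5) "10"  (len 2)
6) "0010"  (len 4)
7) "010"  (len 3)
8) "10"  (len 2)
9) "0010"  (len 4)
10) "010"  (len 3)
11) "10"  (len 2)
12) "0010"  (len 4)
13) "010"  (len 3)
14) "10"  (len 2)
15) "0010"  (len 4)
16) "010"  (len 3)
17) "10"  (len 2)
18) "0010"  (len 4)
19) "010"  (len 3)
20) "10"  (len 2)
21) "0010"  (len 4)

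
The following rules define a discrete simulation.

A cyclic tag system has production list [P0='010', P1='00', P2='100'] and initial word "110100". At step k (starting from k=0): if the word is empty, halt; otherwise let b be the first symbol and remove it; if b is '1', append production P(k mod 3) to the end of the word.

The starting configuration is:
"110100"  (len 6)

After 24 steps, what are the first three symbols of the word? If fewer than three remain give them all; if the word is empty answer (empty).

k=0  "110100"  (len 6)
k=1  "10100010"  (len 8)
k=2  "010001000"  (len 9)
k=3  "10001000"  (len 8)
k=4  "0001000010"  (len 10)
k=5  "001000010"  (len 9)
k=6  "01000010"  (len 8)
k=7  "1000010"  (len 7)
k=8  "00001000"  (len 8)
k=9  "0001000"  (len 7)
k=10  "001000"  (len 6)
k=11  "01000"  (len 5)
k=12  "1000"  (len 4)
k=13  "000010"  (len 6)
k=14  "00010"  (len 5)
k=15  "0010"  (len 4)
k=16  "010"  (len 3)
k=17  "10"  (len 2)
k=18  "0100"  (len 4)
k=19  "100"  (len 3)
k=20  "0000"  (len 4)
k=21  "000"  (len 3)
k=22  "00"  (len 2)
k=23  "0"  (len 1)
k=24  (halted — word empty)

(empty)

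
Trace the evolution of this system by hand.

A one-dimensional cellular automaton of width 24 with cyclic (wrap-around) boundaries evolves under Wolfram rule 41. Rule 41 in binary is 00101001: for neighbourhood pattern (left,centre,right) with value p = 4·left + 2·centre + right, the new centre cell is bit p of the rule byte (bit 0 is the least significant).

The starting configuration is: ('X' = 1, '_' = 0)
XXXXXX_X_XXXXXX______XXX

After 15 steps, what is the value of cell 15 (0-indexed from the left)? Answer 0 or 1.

0

step 0: XXXXXX_X_XXXXXX______XXX
step 1: ______X_XX______XXXX_X__
step 2: XXXXX__XX__XXXX_X___X__X
step 3: _______X___X___X__X____X
step 4: _XXXXX___X___X______XX__
step 5: _X_____X___X___XXXX_X__X
step 6: X__XXX___X___X_X___X____
step 7: ___X___X___X__X__X___XX_
step 8: XX___X___X_________X_X__
step 9: X__X___X___XXXXXXX__X___
step 10: _____X___X_X__________X_
step 11: XXXX___X__X__XXXXXXXX___
step 12: X____X_______X________X_
step 13: __XX___XXXXX___XXXXXX__X
step 14: __X__X_X_____X_X________
step 15: X_____X__XXX__X__XXXXXXX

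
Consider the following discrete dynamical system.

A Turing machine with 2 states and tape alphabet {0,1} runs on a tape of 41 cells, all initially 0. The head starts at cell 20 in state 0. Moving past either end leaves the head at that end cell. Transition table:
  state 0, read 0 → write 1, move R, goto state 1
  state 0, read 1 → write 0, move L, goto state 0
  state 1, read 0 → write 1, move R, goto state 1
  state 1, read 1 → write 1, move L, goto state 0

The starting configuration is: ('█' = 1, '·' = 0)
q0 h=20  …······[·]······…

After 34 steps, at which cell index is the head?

27

step 0: q0 h=20  …······[·]······…
step 1: q1 h=21  …·····█[·]······…
step 2: q1 h=22  …····██[·]······…
step 3: q1 h=23  …···███[·]······…
step 4: q1 h=24  …··████[·]······…
step 5: q1 h=25  …·█████[·]······…
step 6: q1 h=26  …██████[·]······…
step 7: q1 h=27  …██████[·]······…
step 8: q1 h=28  …██████[·]······…
step 9: q1 h=29  …██████[·]······…
step 10: q1 h=30  …██████[·]······…
step 11: q1 h=31  …██████[·]······…
step 12: q1 h=32  …██████[·]······…
step 13: q1 h=33  …██████[·]······…
step 14: q1 h=34  …██████[·]······|
step 15: q1 h=35  …██████[·]·····|
step 16: q1 h=36  …██████[·]····|
step 17: q1 h=37  …██████[·]···|
step 18: q1 h=38  …██████[·]··|
step 19: q1 h=39  …██████[·]·|
step 20: q1 h=40  …██████[·]|
step 21: q1 h=40  …██████[█]|
step 22: q0 h=39  …██████[█]█|
step 23: q0 h=38  …██████[█]·█|
step 24: q0 h=37  …██████[█]··█|
step 25: q0 h=36  …██████[█]···█|
step 26: q0 h=35  …██████[█]····█|
step 27: q0 h=34  …██████[█]·····█|
step 28: q0 h=33  …██████[█]······…
step 29: q0 h=32  …██████[█]······…
step 30: q0 h=31  …██████[█]······…
step 31: q0 h=30  …██████[█]······…
step 32: q0 h=29  …██████[█]······…
step 33: q0 h=28  …██████[█]······…
step 34: q0 h=27  …██████[█]······…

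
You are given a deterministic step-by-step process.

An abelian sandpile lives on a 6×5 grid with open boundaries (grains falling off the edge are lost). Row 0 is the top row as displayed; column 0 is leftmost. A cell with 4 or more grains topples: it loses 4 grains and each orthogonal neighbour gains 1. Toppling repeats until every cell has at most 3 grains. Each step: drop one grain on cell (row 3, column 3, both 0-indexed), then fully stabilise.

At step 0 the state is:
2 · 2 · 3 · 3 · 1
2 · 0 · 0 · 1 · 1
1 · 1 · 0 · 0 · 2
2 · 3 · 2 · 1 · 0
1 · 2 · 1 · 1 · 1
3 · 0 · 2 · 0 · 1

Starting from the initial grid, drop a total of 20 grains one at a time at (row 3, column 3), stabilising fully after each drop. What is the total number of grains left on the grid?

55

gen 0: 2 · 2 · 3 · 3 · 1
2 · 0 · 0 · 1 · 1
1 · 1 · 0 · 0 · 2
2 · 3 · 2 · 1 · 0
1 · 2 · 1 · 1 · 1
3 · 0 · 2 · 0 · 1
gen 1: 2 · 2 · 3 · 3 · 1
2 · 0 · 0 · 1 · 1
1 · 1 · 0 · 0 · 2
2 · 3 · 2 · 2 · 0
1 · 2 · 1 · 1 · 1
3 · 0 · 2 · 0 · 1
gen 2: 2 · 2 · 3 · 3 · 1
2 · 0 · 0 · 1 · 1
1 · 1 · 0 · 0 · 2
2 · 3 · 2 · 3 · 0
1 · 2 · 1 · 1 · 1
3 · 0 · 2 · 0 · 1
gen 3: 2 · 2 · 3 · 3 · 1
2 · 0 · 0 · 1 · 1
1 · 1 · 0 · 1 · 2
2 · 3 · 3 · 0 · 1
1 · 2 · 1 · 2 · 1
3 · 0 · 2 · 0 · 1
gen 4: 2 · 2 · 3 · 3 · 1
2 · 0 · 0 · 1 · 1
1 · 1 · 0 · 1 · 2
2 · 3 · 3 · 1 · 1
1 · 2 · 1 · 2 · 1
3 · 0 · 2 · 0 · 1
gen 5: 2 · 2 · 3 · 3 · 1
2 · 0 · 0 · 1 · 1
1 · 1 · 0 · 1 · 2
2 · 3 · 3 · 2 · 1
1 · 2 · 1 · 2 · 1
3 · 0 · 2 · 0 · 1
gen 6: 2 · 2 · 3 · 3 · 1
2 · 0 · 0 · 1 · 1
1 · 1 · 0 · 1 · 2
2 · 3 · 3 · 3 · 1
1 · 2 · 1 · 2 · 1
3 · 0 · 2 · 0 · 1
gen 7: 2 · 2 · 3 · 3 · 1
2 · 0 · 0 · 1 · 1
1 · 2 · 1 · 2 · 2
3 · 0 · 1 · 1 · 2
1 · 3 · 2 · 3 · 1
3 · 0 · 2 · 0 · 1
gen 8: 2 · 2 · 3 · 3 · 1
2 · 0 · 0 · 1 · 1
1 · 2 · 1 · 2 · 2
3 · 0 · 1 · 2 · 2
1 · 3 · 2 · 3 · 1
3 · 0 · 2 · 0 · 1
gen 9: 2 · 2 · 3 · 3 · 1
2 · 0 · 0 · 1 · 1
1 · 2 · 1 · 2 · 2
3 · 0 · 1 · 3 · 2
1 · 3 · 2 · 3 · 1
3 · 0 · 2 · 0 · 1
gen 10: 2 · 2 · 3 · 3 · 1
2 · 0 · 0 · 1 · 1
1 · 2 · 1 · 3 · 2
3 · 0 · 2 · 1 · 3
1 · 3 · 3 · 0 · 2
3 · 0 · 2 · 1 · 1
gen 11: 2 · 2 · 3 · 3 · 1
2 · 0 · 0 · 1 · 1
1 · 2 · 1 · 3 · 2
3 · 0 · 2 · 2 · 3
1 · 3 · 3 · 0 · 2
3 · 0 · 2 · 1 · 1
gen 12: 2 · 2 · 3 · 3 · 1
2 · 0 · 0 · 1 · 1
1 · 2 · 1 · 3 · 2
3 · 0 · 2 · 3 · 3
1 · 3 · 3 · 0 · 2
3 · 0 · 2 · 1 · 1
gen 13: 2 · 2 · 3 · 3 · 1
2 · 0 · 0 · 2 · 2
1 · 2 · 2 · 1 · 0
3 · 0 · 3 · 2 · 1
1 · 3 · 3 · 1 · 3
3 · 0 · 2 · 1 · 1
gen 14: 2 · 2 · 3 · 3 · 1
2 · 0 · 0 · 2 · 2
1 · 2 · 2 · 1 · 0
3 · 0 · 3 · 3 · 1
1 · 3 · 3 · 1 · 3
3 · 0 · 2 · 1 · 1
gen 15: 2 · 2 · 3 · 3 · 1
2 · 0 · 0 · 2 · 2
1 · 2 · 3 · 2 · 0
3 · 2 · 1 · 1 · 2
2 · 0 · 1 · 3 · 3
3 · 1 · 3 · 1 · 1
gen 16: 2 · 2 · 3 · 3 · 1
2 · 0 · 0 · 2 · 2
1 · 2 · 3 · 2 · 0
3 · 2 · 1 · 2 · 2
2 · 0 · 1 · 3 · 3
3 · 1 · 3 · 1 · 1
gen 17: 2 · 2 · 3 · 3 · 1
2 · 0 · 0 · 2 · 2
1 · 2 · 3 · 2 · 0
3 · 2 · 1 · 3 · 2
2 · 0 · 1 · 3 · 3
3 · 1 · 3 · 1 · 1
gen 18: 2 · 2 · 3 · 3 · 1
2 · 0 · 0 · 2 · 2
1 · 2 · 3 · 3 · 1
3 · 2 · 2 · 2 · 0
2 · 0 · 2 · 1 · 1
3 · 1 · 3 · 2 · 2
gen 19: 2 · 2 · 3 · 3 · 1
2 · 0 · 0 · 2 · 2
1 · 2 · 3 · 3 · 1
3 · 2 · 2 · 3 · 0
2 · 0 · 2 · 1 · 1
3 · 1 · 3 · 2 · 2
gen 20: 2 · 2 · 3 · 3 · 1
2 · 0 · 1 · 3 · 2
1 · 3 · 1 · 1 · 2
3 · 3 · 0 · 2 · 1
2 · 0 · 3 · 2 · 1
3 · 1 · 3 · 2 · 2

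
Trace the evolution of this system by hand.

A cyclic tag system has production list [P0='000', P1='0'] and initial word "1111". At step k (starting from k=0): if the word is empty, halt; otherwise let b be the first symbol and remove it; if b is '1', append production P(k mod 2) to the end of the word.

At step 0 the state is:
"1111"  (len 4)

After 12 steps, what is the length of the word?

0

step 0: "1111"  (len 4)
step 1: "111000"  (len 6)
step 2: "110000"  (len 6)
step 3: "10000000"  (len 8)
step 4: "00000000"  (len 8)
step 5: "0000000"  (len 7)
step 6: "000000"  (len 6)
step 7: "00000"  (len 5)
step 8: "0000"  (len 4)
step 9: "000"  (len 3)
step 10: "00"  (len 2)
step 11: "0"  (len 1)
step 12: (halted — word empty)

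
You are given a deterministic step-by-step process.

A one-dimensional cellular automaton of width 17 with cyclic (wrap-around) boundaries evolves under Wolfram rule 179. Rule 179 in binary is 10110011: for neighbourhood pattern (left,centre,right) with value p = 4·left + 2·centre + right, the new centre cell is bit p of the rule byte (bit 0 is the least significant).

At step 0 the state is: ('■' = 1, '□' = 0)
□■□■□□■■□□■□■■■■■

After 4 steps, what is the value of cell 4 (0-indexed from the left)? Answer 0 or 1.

k=0  □■□■□□■■□□■□■■■■■
k=1  ■□■□■■□□■■□■□■■■□
k=2  □■□■□□■■□□■□■□■□■
k=3  ■□■□■■□□■■□■□■□■□
k=4  □■□■□□■■□□■□■□■□■

0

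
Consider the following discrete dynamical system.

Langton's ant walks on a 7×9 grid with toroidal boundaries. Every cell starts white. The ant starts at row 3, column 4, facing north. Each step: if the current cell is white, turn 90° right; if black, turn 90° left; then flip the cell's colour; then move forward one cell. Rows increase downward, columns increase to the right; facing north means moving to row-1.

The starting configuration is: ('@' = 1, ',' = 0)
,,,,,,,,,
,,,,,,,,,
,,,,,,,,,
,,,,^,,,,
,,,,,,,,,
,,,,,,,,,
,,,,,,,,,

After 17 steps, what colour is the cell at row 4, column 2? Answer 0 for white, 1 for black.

[0] ,,,,,,,,,
,,,,,,,,,
,,,,,,,,,
,,,,^,,,,
,,,,,,,,,
,,,,,,,,,
,,,,,,,,,
[1] ,,,,,,,,,
,,,,,,,,,
,,,,,,,,,
,,,,@>,,,
,,,,,,,,,
,,,,,,,,,
,,,,,,,,,
[2] ,,,,,,,,,
,,,,,,,,,
,,,,,,,,,
,,,,@@,,,
,,,,,v,,,
,,,,,,,,,
,,,,,,,,,
[3] ,,,,,,,,,
,,,,,,,,,
,,,,,,,,,
,,,,@@,,,
,,,,<@,,,
,,,,,,,,,
,,,,,,,,,
[4] ,,,,,,,,,
,,,,,,,,,
,,,,,,,,,
,,,,^@,,,
,,,,@@,,,
,,,,,,,,,
,,,,,,,,,
[5] ,,,,,,,,,
,,,,,,,,,
,,,,,,,,,
,,,<,@,,,
,,,,@@,,,
,,,,,,,,,
,,,,,,,,,
[6] ,,,,,,,,,
,,,,,,,,,
,,,^,,,,,
,,,@,@,,,
,,,,@@,,,
,,,,,,,,,
,,,,,,,,,
[7] ,,,,,,,,,
,,,,,,,,,
,,,@>,,,,
,,,@,@,,,
,,,,@@,,,
,,,,,,,,,
,,,,,,,,,
[8] ,,,,,,,,,
,,,,,,,,,
,,,@@,,,,
,,,@v@,,,
,,,,@@,,,
,,,,,,,,,
,,,,,,,,,
[9] ,,,,,,,,,
,,,,,,,,,
,,,@@,,,,
,,,<@@,,,
,,,,@@,,,
,,,,,,,,,
,,,,,,,,,
[10] ,,,,,,,,,
,,,,,,,,,
,,,@@,,,,
,,,,@@,,,
,,,v@@,,,
,,,,,,,,,
,,,,,,,,,
[11] ,,,,,,,,,
,,,,,,,,,
,,,@@,,,,
,,,,@@,,,
,,<@@@,,,
,,,,,,,,,
,,,,,,,,,
[12] ,,,,,,,,,
,,,,,,,,,
,,,@@,,,,
,,^,@@,,,
,,@@@@,,,
,,,,,,,,,
,,,,,,,,,
[13] ,,,,,,,,,
,,,,,,,,,
,,,@@,,,,
,,@>@@,,,
,,@@@@,,,
,,,,,,,,,
,,,,,,,,,
[14] ,,,,,,,,,
,,,,,,,,,
,,,@@,,,,
,,@@@@,,,
,,@v@@,,,
,,,,,,,,,
,,,,,,,,,
[15] ,,,,,,,,,
,,,,,,,,,
,,,@@,,,,
,,@@@@,,,
,,@,>@,,,
,,,,,,,,,
,,,,,,,,,
[16] ,,,,,,,,,
,,,,,,,,,
,,,@@,,,,
,,@@^@,,,
,,@,,@,,,
,,,,,,,,,
,,,,,,,,,
[17] ,,,,,,,,,
,,,,,,,,,
,,,@@,,,,
,,@<,@,,,
,,@,,@,,,
,,,,,,,,,
,,,,,,,,,

1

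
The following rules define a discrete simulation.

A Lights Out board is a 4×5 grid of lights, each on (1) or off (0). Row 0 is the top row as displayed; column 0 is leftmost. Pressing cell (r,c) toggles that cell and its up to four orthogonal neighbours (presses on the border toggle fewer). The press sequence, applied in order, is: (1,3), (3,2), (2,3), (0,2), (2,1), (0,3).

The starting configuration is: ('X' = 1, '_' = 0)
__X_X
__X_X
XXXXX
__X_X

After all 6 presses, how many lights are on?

[0] __X_X
__X_X
XXXXX
__X_X
[1] __XXX
___X_
XXX_X
__X_X
[2] __XXX
___X_
XX__X
_X_XX
[3] __XXX
_____
XXXX_
_X__X
[4] _X__X
__X__
XXXX_
_X__X
[5] _X__X
_XX__
___X_
____X
[6] _XXX_
_XXX_
___X_
____X

8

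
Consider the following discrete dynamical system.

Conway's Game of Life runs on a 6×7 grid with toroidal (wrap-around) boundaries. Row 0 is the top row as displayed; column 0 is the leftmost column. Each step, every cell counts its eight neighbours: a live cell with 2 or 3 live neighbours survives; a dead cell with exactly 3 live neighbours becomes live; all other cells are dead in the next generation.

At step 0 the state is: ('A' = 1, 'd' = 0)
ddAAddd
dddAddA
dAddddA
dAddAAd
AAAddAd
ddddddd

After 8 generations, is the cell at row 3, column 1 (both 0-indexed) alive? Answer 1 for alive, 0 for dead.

1

gen 0: ddAAddd
dddAddA
dAddddA
dAddAAd
AAAddAd
ddddddd
gen 1: ddAAddd
AddAddd
ddAdAdA
ddddAAd
AAAdAAA
dddAddd
gen 2: ddAAAdd
dAddAdd
ddddAdA
ddAdddd
AAAdddA
AddddAA
gen 3: AAAAAdA
ddAdAdd
dddAdAd
ddAAdAA
ddAddAd
ddddAAd
gen 4: AAAdddA
AdddddA
dddddAA
ddAAdAA
ddAdddd
Adddddd
gen 5: ddddddd
ddddddd
ddddAdd
ddAAAAA
dAAAddA
AdAdddA
gen 6: ddddddd
ddddddd
ddddAdd
AAddddA
ddddddd
AdAAddA
gen 7: ddddddd
ddddddd
Adddddd
Adddddd
ddAdddd
ddddddd
gen 8: ddddddd
ddddddd
ddddddd
dAddddd
ddddddd
ddddddd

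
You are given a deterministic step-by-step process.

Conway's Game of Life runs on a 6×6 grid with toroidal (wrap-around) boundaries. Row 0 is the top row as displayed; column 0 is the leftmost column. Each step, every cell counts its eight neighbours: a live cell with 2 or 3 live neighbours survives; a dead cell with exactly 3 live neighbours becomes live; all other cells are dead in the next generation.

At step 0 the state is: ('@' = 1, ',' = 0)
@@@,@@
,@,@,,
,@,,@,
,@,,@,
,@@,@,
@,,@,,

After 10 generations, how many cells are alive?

7

t=0: @@@,@@
,@,@,,
,@,,@,
,@,,@,
,@@,@,
@,,@,,
t=1: ,,,,@@
,,,@,,
@@,@@,
@@,,@@
@@@,@@
,,,,,,
t=2: ,,,,@,
@,@@,,
,@,@,,
,,,,,,
,,@@@,
,@,@,,
t=3: ,@,,@,
,@@@@,
,@,@,,
,,,,@,
,,@@@,
,,,,,,
t=4: ,@,,@,
@@,,@,
,@,,,,
,,,,@,
,,,@@,
,,@,@,
t=5: @@@,@,
@@@,,@
@@,,,@
,,,@@,
,,,,@@
,,@,@@
t=6: ,,,,@,
,,,@@,
,,,@,,
,,,@,,
,,,,,,
,,@,,,
t=7: ,,,,@,
,,,@@,
,,@@,,
,,,,,,
,,,,,,
,,,,,,
t=8: ,,,@@,
,,@,@,
,,@@@,
,,,,,,
,,,,,,
,,,,,,
t=9: ,,,@@,
,,@,,@
,,@,@,
,,,@,,
,,,,,,
,,,,,,
t=10: ,,,@@,
,,@,,@
,,@,@,
,,,@,,
,,,,,,
,,,,,,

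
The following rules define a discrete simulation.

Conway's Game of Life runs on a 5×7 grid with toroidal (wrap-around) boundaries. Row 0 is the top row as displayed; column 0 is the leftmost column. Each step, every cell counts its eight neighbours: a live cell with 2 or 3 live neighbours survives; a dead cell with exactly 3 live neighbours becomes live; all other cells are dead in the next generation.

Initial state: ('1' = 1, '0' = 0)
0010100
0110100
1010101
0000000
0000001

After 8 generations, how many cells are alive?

step 0: 0010100
0110100
1010101
0000000
0000001
step 1: 0110010
1010100
1010010
1000011
0000000
step 2: 0111000
1010110
1001110
1100010
1100010
step 3: 0001010
1000010
1011000
0010010
0000100
step 4: 0000011
0111000
0011100
0110100
0001110
step 5: 0000011
0100010
0000100
0100000
0011001
step 6: 1010111
0000111
0000000
0011000
1010011
step 7: 0000000
1001100
0001110
0111001
1010000
step 8: 0101000
0001010
1100011
1100011
1011000

15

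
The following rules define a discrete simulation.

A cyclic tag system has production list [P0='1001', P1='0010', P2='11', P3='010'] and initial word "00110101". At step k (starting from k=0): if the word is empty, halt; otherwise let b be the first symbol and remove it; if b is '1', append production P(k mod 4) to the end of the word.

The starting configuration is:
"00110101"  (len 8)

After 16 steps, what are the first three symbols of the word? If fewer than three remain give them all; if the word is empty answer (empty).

001

[0] "00110101"  (len 8)
[1] "0110101"  (len 7)
[2] "110101"  (len 6)
[3] "1010111"  (len 7)
[4] "010111010"  (len 9)
[5] "10111010"  (len 8)
[6] "01110100010"  (len 11)
[7] "1110100010"  (len 10)
[8] "110100010010"  (len 12)
[9] "101000100101001"  (len 15)
[10] "010001001010010010"  (len 18)
[11] "10001001010010010"  (len 17)
[12] "0001001010010010010"  (len 19)
[13] "001001010010010010"  (len 18)
[14] "01001010010010010"  (len 17)
[15] "1001010010010010"  (len 16)
[16] "001010010010010010"  (len 18)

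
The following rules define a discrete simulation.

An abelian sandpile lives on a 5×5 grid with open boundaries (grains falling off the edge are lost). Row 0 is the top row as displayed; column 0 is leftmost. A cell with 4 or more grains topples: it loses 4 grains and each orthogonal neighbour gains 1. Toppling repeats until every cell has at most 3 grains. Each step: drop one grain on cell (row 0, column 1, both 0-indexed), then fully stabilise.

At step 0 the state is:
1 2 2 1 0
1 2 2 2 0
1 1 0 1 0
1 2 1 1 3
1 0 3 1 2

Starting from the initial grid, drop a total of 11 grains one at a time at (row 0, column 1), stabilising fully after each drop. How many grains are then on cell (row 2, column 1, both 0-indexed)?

step 0: 1 2 2 1 0
1 2 2 2 0
1 1 0 1 0
1 2 1 1 3
1 0 3 1 2
step 1: 1 3 2 1 0
1 2 2 2 0
1 1 0 1 0
1 2 1 1 3
1 0 3 1 2
step 2: 2 0 3 1 0
1 3 2 2 0
1 1 0 1 0
1 2 1 1 3
1 0 3 1 2
step 3: 2 1 3 1 0
1 3 2 2 0
1 1 0 1 0
1 2 1 1 3
1 0 3 1 2
step 4: 2 2 3 1 0
1 3 2 2 0
1 1 0 1 0
1 2 1 1 3
1 0 3 1 2
step 5: 2 3 3 1 0
1 3 2 2 0
1 1 0 1 0
1 2 1 1 3
1 0 3 1 2
step 6: 3 2 1 2 0
2 1 0 3 0
1 2 1 1 0
1 2 1 1 3
1 0 3 1 2
step 7: 3 3 1 2 0
2 1 0 3 0
1 2 1 1 0
1 2 1 1 3
1 0 3 1 2
step 8: 0 1 2 2 0
3 2 0 3 0
1 2 1 1 0
1 2 1 1 3
1 0 3 1 2
step 9: 0 2 2 2 0
3 2 0 3 0
1 2 1 1 0
1 2 1 1 3
1 0 3 1 2
step 10: 0 3 2 2 0
3 2 0 3 0
1 2 1 1 0
1 2 1 1 3
1 0 3 1 2
step 11: 1 0 3 2 0
3 3 0 3 0
1 2 1 1 0
1 2 1 1 3
1 0 3 1 2

2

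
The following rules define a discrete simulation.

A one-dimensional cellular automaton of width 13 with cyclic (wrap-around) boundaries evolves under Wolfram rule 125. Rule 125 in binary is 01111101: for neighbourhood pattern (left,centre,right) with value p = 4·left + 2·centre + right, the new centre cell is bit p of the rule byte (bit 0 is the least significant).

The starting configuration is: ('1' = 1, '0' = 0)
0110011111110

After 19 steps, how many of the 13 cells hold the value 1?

[0] 0110011111110
[1] 0111010000011
[2] 1101111111011
[3] 0111000001110
[4] 0101111101011
[5] 1111000111111
[6] 0001110100000
[7] 1101011111111
[8] 0111110000000
[9] 0100011111111
[10] 1111010000001
[11] 0001111111101
[12] 1101000000111
[13] 0111111110100
[14] 0100000011111
[15] 1111111010001
[16] 0000001111101
[17] 1111101000111
[18] 0000111110100
[19] 1110100011111

9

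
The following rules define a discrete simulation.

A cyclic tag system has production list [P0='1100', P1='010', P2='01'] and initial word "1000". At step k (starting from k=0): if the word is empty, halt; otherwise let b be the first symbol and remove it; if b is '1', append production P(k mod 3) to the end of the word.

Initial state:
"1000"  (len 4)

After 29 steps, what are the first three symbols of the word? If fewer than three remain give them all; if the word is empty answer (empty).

k=0  "1000"  (len 4)
k=1  "0001100"  (len 7)
k=2  "001100"  (len 6)
k=3  "01100"  (len 5)
k=4  "1100"  (len 4)
k=5  "100010"  (len 6)
k=6  "0001001"  (len 7)
k=7  "001001"  (len 6)
k=8  "01001"  (len 5)
k=9  "1001"  (len 4)
k=10  "0011100"  (len 7)
k=11  "011100"  (len 6)
k=12  "11100"  (len 5)
k=13  "11001100"  (len 8)
k=14  "1001100010"  (len 10)
k=15  "00110001001"  (len 11)
k=16  "0110001001"  (len 10)
k=17  "110001001"  (len 9)
k=18  "1000100101"  (len 10)
k=19  "0001001011100"  (len 13)
k=20  "001001011100"  (len 12)
k=21  "01001011100"  (len 11)
k=22  "1001011100"  (len 10)
k=23  "001011100010"  (len 12)
k=24  "01011100010"  (len 11)
k=25  "1011100010"  (len 10)
k=26  "011100010010"  (len 12)
k=27  "11100010010"  (len 11)
k=28  "11000100101100"  (len 14)
k=29  "1000100101100010"  (len 16)

100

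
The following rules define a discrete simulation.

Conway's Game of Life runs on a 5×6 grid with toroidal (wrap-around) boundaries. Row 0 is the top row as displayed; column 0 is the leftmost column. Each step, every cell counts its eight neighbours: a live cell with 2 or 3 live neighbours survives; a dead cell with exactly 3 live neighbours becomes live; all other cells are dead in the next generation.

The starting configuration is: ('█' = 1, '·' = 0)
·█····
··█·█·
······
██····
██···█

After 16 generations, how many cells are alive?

8

step 0: ·█····
··█·█·
······
██····
██···█
step 1: ·██··█
······
·█····
·█···█
··█··█
step 2: ███···
███···
█·····
·██···
··█·██
step 3: ······
··█··█
█·····
████·█
·····█
step 4: ······
······
···██·
·██·██
·██·██
step 5: ······
······
··████
·█····
·██·██
step 6: ······
···██·
··███·
·█····
███···
step 7: ·███··
··█·█·
··█·█·
█·····
███···
step 8: █·····
····█·
·█···█
█·██·█
█··█··
step 9: ·····█
█····█
·███·█
··██·█
█·███·
step 10: ·█·█··
·██··█
·█·█·█
·····█
███···
step 11: ···█··
·█·█··
·█···█
····██
███···
step 12: █··█··
█···█·
··█··█
··█·██
██████
step 13: ······
██·██·
██····
······
······
step 14: ······
███··█
███··█
······
······
step 15: ██····
··█··█
··█··█
██····
······
step 16: ██····
··█··█
··█··█
██····
······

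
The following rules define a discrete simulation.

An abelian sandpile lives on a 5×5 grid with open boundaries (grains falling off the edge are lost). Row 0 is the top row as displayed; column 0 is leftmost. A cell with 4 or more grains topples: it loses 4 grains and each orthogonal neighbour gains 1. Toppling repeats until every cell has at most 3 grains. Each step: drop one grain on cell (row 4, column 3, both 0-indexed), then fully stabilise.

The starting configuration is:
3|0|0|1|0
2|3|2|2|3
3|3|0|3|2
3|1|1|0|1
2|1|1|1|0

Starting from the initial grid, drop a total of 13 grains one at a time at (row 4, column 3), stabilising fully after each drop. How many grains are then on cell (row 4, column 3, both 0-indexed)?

k=0  3|0|0|1|0
2|3|2|2|3
3|3|0|3|2
3|1|1|0|1
2|1|1|1|0
k=1  3|0|0|1|0
2|3|2|2|3
3|3|0|3|2
3|1|1|0|1
2|1|1|2|0
k=2  3|0|0|1|0
2|3|2|2|3
3|3|0|3|2
3|1|1|0|1
2|1|1|3|0
k=3  3|0|0|1|0
2|3|2|2|3
3|3|0|3|2
3|1|1|1|1
2|1|2|0|1
k=4  3|0|0|1|0
2|3|2|2|3
3|3|0|3|2
3|1|1|1|1
2|1|2|1|1
k=5  3|0|0|1|0
2|3|2|2|3
3|3|0|3|2
3|1|1|1|1
2|1|2|2|1
k=6  3|0|0|1|0
2|3|2|2|3
3|3|0|3|2
3|1|1|1|1
2|1|2|3|1
k=7  3|0|0|1|0
2|3|2|2|3
3|3|0|3|2
3|1|1|2|1
2|1|3|0|2
k=8  3|0|0|1|0
2|3|2|2|3
3|3|0|3|2
3|1|1|2|1
2|1|3|1|2
k=9  3|0|0|1|0
2|3|2|2|3
3|3|0|3|2
3|1|1|2|1
2|1|3|2|2
k=10  3|0|0|1|0
2|3|2|2|3
3|3|0|3|2
3|1|1|2|1
2|1|3|3|2
k=11  3|0|0|1|0
2|3|2|2|3
3|3|0|3|2
3|1|2|3|1
2|2|0|1|3
k=12  3|0|0|1|0
2|3|2|2|3
3|3|0|3|2
3|1|2|3|1
2|2|0|2|3
k=13  3|0|0|1|0
2|3|2|2|3
3|3|0|3|2
3|1|2|3|1
2|2|0|3|3

3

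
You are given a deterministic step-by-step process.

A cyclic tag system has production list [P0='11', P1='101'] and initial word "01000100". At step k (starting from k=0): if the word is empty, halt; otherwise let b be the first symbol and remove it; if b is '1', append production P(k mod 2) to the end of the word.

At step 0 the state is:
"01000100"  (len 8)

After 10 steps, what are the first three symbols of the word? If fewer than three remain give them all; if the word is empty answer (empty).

t=0: "01000100"  (len 8)
t=1: "1000100"  (len 7)
t=2: "000100101"  (len 9)
t=3: "00100101"  (len 8)
t=4: "0100101"  (len 7)
t=5: "100101"  (len 6)
t=6: "00101101"  (len 8)
t=7: "0101101"  (len 7)
t=8: "101101"  (len 6)
t=9: "0110111"  (len 7)
t=10: "110111"  (len 6)

110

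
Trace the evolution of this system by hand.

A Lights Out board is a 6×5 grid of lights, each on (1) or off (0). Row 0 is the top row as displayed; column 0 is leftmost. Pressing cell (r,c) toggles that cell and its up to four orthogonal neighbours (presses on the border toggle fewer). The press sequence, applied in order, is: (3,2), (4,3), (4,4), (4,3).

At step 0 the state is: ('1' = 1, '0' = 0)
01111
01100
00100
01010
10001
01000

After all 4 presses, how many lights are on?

13

[0] 01111
01100
00100
01010
10001
01000
[1] 01111
01100
00000
00100
10101
01000
[2] 01111
01100
00000
00110
10010
01010
[3] 01111
01100
00000
00111
10001
01011
[4] 01111
01100
00000
00101
10110
01001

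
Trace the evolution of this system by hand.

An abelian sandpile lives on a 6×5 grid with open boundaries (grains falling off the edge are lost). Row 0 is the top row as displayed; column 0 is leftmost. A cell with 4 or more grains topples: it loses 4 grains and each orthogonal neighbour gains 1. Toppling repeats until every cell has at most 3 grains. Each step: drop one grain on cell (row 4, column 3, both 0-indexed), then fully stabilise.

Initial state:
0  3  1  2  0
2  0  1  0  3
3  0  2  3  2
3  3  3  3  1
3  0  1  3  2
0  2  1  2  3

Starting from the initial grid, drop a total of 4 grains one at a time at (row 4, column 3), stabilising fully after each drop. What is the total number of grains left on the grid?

49

0) 0  3  1  2  0
2  0  1  0  3
3  0  2  3  2
3  3  3  3  1
3  0  1  3  2
0  2  1  2  3
1) 0  3  1  2  0
3  0  2  1  3
0  3  0  1  3
2  1  2  2  2
0  2  3  1  3
1  2  1  3  3
2) 0  3  1  2  0
3  0  2  1  3
0  3  0  1  3
2  1  2  2  2
0  2  3  2  3
1  2  1  3  3
3) 0  3  1  2  0
3  0  2  1  3
0  3  0  1  3
2  1  2  2  2
0  2  3  3  3
1  2  1  3  3
4) 0  3  1  2  0
3  0  2  1  3
0  3  0  1  3
2  1  3  3  3
0  3  0  3  1
1  2  3  1  1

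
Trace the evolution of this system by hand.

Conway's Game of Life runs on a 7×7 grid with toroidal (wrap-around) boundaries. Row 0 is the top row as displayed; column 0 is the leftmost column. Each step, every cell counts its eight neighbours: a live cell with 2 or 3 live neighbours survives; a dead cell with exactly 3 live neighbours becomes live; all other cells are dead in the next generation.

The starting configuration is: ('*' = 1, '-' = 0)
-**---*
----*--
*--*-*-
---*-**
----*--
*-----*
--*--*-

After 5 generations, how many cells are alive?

17

k=0  -**---*
----*--
*--*-*-
---*-**
----*--
*-----*
--*--*-
k=1  -***-*-
*******
---*-*-
---*-**
*---*--
-----**
--*--*-
k=2  -------
*------
-*-----
---*-**
*---*--
----***
-***-*-
k=3  -**----
-------
*-----*
*---***
*--*---
***---*
--**-**
k=4  -***---
**-----
*------
-*--**-
--***--
----**-
---*-**
k=5  -*-**-*
*------
*-----*
-**-**-
--*----
--*---*
---*-**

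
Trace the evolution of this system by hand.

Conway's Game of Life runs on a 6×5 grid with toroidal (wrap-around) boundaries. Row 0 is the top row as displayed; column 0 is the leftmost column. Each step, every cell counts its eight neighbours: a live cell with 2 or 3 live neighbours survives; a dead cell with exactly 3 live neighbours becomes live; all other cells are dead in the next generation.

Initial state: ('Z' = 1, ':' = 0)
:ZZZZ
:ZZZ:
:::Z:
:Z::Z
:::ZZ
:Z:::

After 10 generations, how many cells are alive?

1

[0] :ZZZZ
:ZZZ:
:::Z:
:Z::Z
:::ZZ
:Z:::
[1] ::::Z
ZZ:::
ZZ:ZZ
Z:Z:Z
::ZZZ
:Z:::
[2] :Z:::
:ZZZ:
:::Z:
:::::
::Z:Z
Z:Z:Z
[3] ::::Z
:Z:Z:
:::Z:
:::Z:
ZZ::Z
Z:Z:Z
[4] :ZZ:Z
::ZZZ
:::ZZ
Z:ZZ:
:ZZ::
:::::
[5] ZZZ:Z
:Z:::
ZZ:::
Z::::
:ZZZ:
Z::Z:
[6] ::ZZZ
::::Z
ZZ:::
Z:::Z
ZZZZ:
:::::
[7] :::ZZ
:ZZ:Z
:Z:::
:::Z:
ZZZZ:
Z::::
[8] :ZZZZ
:ZZ:Z
ZZ:Z:
Z::ZZ
ZZZZ:
Z::::
[9] ::::Z
:::::
:::::
:::::
::ZZ:
:::::
[10] :::::
:::::
:::::
:::::
:::::
:::Z:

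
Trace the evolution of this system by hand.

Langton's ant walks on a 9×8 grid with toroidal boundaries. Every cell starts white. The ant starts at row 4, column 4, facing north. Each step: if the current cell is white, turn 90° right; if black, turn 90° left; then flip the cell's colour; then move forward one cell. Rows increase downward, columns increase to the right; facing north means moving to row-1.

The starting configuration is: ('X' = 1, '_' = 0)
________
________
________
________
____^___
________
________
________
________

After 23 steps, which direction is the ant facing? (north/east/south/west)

east

step 0: ________
________
________
________
____^___
________
________
________
________
step 1: ________
________
________
________
____X>__
________
________
________
________
step 2: ________
________
________
________
____XX__
_____v__
________
________
________
step 3: ________
________
________
________
____XX__
____<X__
________
________
________
step 4: ________
________
________
________
____^X__
____XX__
________
________
________
step 5: ________
________
________
________
___<_X__
____XX__
________
________
________
step 6: ________
________
________
___^____
___X_X__
____XX__
________
________
________
step 7: ________
________
________
___X>___
___X_X__
____XX__
________
________
________
step 8: ________
________
________
___XX___
___XvX__
____XX__
________
________
________
step 9: ________
________
________
___XX___
___<XX__
____XX__
________
________
________
step 10: ________
________
________
___XX___
____XX__
___vXX__
________
________
________
step 11: ________
________
________
___XX___
____XX__
__<XXX__
________
________
________
step 12: ________
________
________
___XX___
__^_XX__
__XXXX__
________
________
________
step 13: ________
________
________
___XX___
__X>XX__
__XXXX__
________
________
________
step 14: ________
________
________
___XX___
__XXXX__
__XvXX__
________
________
________
step 15: ________
________
________
___XX___
__XXXX__
__X_>X__
________
________
________
step 16: ________
________
________
___XX___
__XX^X__
__X__X__
________
________
________
step 17: ________
________
________
___XX___
__X<_X__
__X__X__
________
________
________
step 18: ________
________
________
___XX___
__X__X__
__Xv_X__
________
________
________
step 19: ________
________
________
___XX___
__X__X__
__<X_X__
________
________
________
step 20: ________
________
________
___XX___
__X__X__
___X_X__
__v_____
________
________
step 21: ________
________
________
___XX___
__X__X__
___X_X__
_<X_____
________
________
step 22: ________
________
________
___XX___
__X__X__
_^_X_X__
_XX_____
________
________
step 23: ________
________
________
___XX___
__X__X__
_X>X_X__
_XX_____
________
________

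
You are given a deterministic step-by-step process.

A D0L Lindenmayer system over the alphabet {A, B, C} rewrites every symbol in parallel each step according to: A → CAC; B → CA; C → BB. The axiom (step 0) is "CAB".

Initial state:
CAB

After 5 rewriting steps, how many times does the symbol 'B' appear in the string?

64

gen 0: CAB
gen 1: BBCACCA
gen 2: CACABBCACBBBBCAC
gen 3: BBCACBBCACCACABBCACBBCACACACABBCACBB
gen 4: CACABBCACBBCACABBCACBBBBCACBBCACCACABBCACBBCACABBCACBBCACBBCACBBCACCACABBCACBBCACA
gen 5: BBCACBBCACCACABBCACBBCACABBCACBBCACCACABBCACBBCACACACABBCA…BCACABBCACBBCACABBCACBBBBCACBBCACCACABBCACBBCACABBCACBBCAC  (len 186)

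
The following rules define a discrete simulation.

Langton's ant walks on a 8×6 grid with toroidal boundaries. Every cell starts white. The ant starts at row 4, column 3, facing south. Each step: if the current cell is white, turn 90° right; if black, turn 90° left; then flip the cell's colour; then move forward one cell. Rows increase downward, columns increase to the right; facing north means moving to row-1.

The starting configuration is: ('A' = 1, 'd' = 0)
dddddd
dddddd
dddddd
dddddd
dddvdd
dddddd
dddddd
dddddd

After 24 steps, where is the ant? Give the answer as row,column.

step 0: dddddd
dddddd
dddddd
dddddd
dddvdd
dddddd
dddddd
dddddd
step 1: dddddd
dddddd
dddddd
dddddd
dd<Add
dddddd
dddddd
dddddd
step 2: dddddd
dddddd
dddddd
dd^ddd
ddAAdd
dddddd
dddddd
dddddd
step 3: dddddd
dddddd
dddddd
ddA>dd
ddAAdd
dddddd
dddddd
dddddd
step 4: dddddd
dddddd
dddddd
ddAAdd
ddAvdd
dddddd
dddddd
dddddd
step 5: dddddd
dddddd
dddddd
ddAAdd
ddAd>d
dddddd
dddddd
dddddd
step 6: dddddd
dddddd
dddddd
ddAAdd
ddAdAd
ddddvd
dddddd
dddddd
step 7: dddddd
dddddd
dddddd
ddAAdd
ddAdAd
ddd<Ad
dddddd
dddddd
step 8: dddddd
dddddd
dddddd
ddAAdd
ddA^Ad
dddAAd
dddddd
dddddd
step 9: dddddd
dddddd
dddddd
ddAAdd
ddAA>d
dddAAd
dddddd
dddddd
step 10: dddddd
dddddd
dddddd
ddAA^d
ddAAdd
dddAAd
dddddd
dddddd
step 11: dddddd
dddddd
dddddd
ddAAA>
ddAAdd
dddAAd
dddddd
dddddd
step 12: dddddd
dddddd
dddddd
ddAAAA
ddAAdv
dddAAd
dddddd
dddddd
step 13: dddddd
dddddd
dddddd
ddAAAA
ddAA<A
dddAAd
dddddd
dddddd
step 14: dddddd
dddddd
dddddd
ddAA^A
ddAAAA
dddAAd
dddddd
dddddd
step 15: dddddd
dddddd
dddddd
ddA<dA
ddAAAA
dddAAd
dddddd
dddddd
step 16: dddddd
dddddd
dddddd
ddAddA
ddAvAA
dddAAd
dddddd
dddddd
step 17: dddddd
dddddd
dddddd
ddAddA
ddAd>A
dddAAd
dddddd
dddddd
step 18: dddddd
dddddd
dddddd
ddAd^A
ddAddA
dddAAd
dddddd
dddddd
step 19: dddddd
dddddd
dddddd
ddAdA>
ddAddA
dddAAd
dddddd
dddddd
step 20: dddddd
dddddd
ddddd^
ddAdAd
ddAddA
dddAAd
dddddd
dddddd
step 21: dddddd
dddddd
>ddddA
ddAdAd
ddAddA
dddAAd
dddddd
dddddd
step 22: dddddd
dddddd
AddddA
vdAdAd
ddAddA
dddAAd
dddddd
dddddd
step 23: dddddd
dddddd
AddddA
AdAdA<
ddAddA
dddAAd
dddddd
dddddd
step 24: dddddd
dddddd
Adddd^
AdAdAA
ddAddA
dddAAd
dddddd
dddddd

2,5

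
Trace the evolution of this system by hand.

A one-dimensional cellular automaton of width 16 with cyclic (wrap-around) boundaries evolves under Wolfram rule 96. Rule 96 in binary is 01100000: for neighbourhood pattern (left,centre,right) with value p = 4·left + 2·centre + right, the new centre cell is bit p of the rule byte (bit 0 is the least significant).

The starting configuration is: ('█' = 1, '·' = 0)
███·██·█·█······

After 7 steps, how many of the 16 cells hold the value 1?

0) ███·██·█·█······
1) ··██·██·█·······
2) ···██·██········
3) ····██·█········
4) ·····██·········
5) ······█·········
6) ················
7) ················

0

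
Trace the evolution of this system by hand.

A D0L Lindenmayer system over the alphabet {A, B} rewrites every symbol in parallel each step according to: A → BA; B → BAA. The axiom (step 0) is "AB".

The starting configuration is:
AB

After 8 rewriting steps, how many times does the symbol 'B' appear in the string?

step 0: AB
step 1: BABAA
step 2: BAABABAABABA
step 3: BAABABABAABABAABABABAABABAABA
step 4: BAABABABAABABAABABAABABABAABABAABABABAABABAABABAABABABAABABAABABABAABA
step 5: BAABABABAABABAABABAABABABAABABAABABABAABABAABABABAABABAABA…BAABABABAABABAABABAABABABAABABAABABABAABABAABABAABABABAABA  (len 169)
step 6: BAABABABAABABAABABAABABABAABABAABABABAABABAABABABAABABAABA…BAABABAABABABAABABAABABABAABABAABABABAABABAABABAABABABAABA  (len 408)
step 7: BAABABABAABABAABABAABABABAABABAABABABAABABAABABABAABABAABA…BAABABAABABABAABABAABABABAABABAABABABAABABAABABAABABABAABA  (len 985)
step 8: BAABABABAABABAABABAABABABAABABAABABABAABABAABABABAABABAABA…BAABABAABABABAABABAABABABAABABAABABABAABABAABABAABABABAABA  (len 2378)

985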